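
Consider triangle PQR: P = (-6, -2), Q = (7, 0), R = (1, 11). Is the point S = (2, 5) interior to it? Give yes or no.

Barycentric coordinates of S: (5/31, 11/31, 15/31).
The three coordinates are positive, positive, positive; a point is interior exactly when all three are positive.

yes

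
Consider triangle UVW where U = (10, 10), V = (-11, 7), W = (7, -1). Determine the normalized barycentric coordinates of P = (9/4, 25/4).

Signed area of the reference triangle: [UVW] = ½·(10·(7−(-1)) + (-11)·(-1−10) + 7·(10−7)) = ½·(80 + 121 + 21) = 111.
[PVW] = ½·((9/4)·(7−(-1)) + (-11)·(-1−(25/4)) + 7·(25/4−7)) = ½·(18 + 319/4 − 21/4) = 185/4, so the U-coordinate is (185/4)/111 = 5/12.
[UPW] = ½·(10·(25/4−(-1)) + (9/4)·(-1−10) + 7·(10−(25/4))) = ½·(145/2 − 99/4 + 105/4) = 37, so the V-coordinate is 1/3.
[UVP] = ½·(10·(7−(25/4)) + (-11)·(25/4−10) + (9/4)·(10−7)) = ½·(15/2 + 165/4 + 27/4) = 111/4, so the W-coordinate is 1/4.

(5/12, 1/3, 1/4)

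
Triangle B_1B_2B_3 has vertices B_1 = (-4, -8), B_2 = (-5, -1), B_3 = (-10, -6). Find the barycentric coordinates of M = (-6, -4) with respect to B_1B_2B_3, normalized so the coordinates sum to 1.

Signed area of the reference triangle: [B_1B_2B_3] = ½·((-4)·(-1−(-6)) + (-5)·(-6−(-8)) + (-10)·(-8−(-1))) = ½·(-20 − 10 + 70) = 20.
[MB_2B_3] = ½·((-6)·(-1−(-6)) + (-5)·(-6−(-4)) + (-10)·(-4−(-1))) = ½·(-30 + 10 + 30) = 5, so the B_1-coordinate is 5/20 = 1/4.
[B_1MB_3] = ½·((-4)·(-4−(-6)) + (-6)·(-6−(-8)) + (-10)·(-8−(-4))) = ½·(-8 − 12 + 40) = 10, so the B_2-coordinate is 1/2.
[B_1B_2M] = ½·((-4)·(-1−(-4)) + (-5)·(-4−(-8)) + (-6)·(-8−(-1))) = ½·(-12 − 20 + 42) = 5, so the B_3-coordinate is 1/4.

(1/4, 1/2, 1/4)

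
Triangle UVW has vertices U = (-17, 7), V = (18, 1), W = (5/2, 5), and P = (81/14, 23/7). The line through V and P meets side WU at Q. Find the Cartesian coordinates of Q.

Barycentric coordinates of P with respect to UVW: (2/7, 4/7, 1/7).
On side WU the V-coordinate is zero; dropping P's V-weight 4/7 and renormalizing the remaining 1/7 : 2/7 gives weights 1/3, 2/3 on W, U.
Q = (1/3)·(5/2, 5) + (2/3)·(-17, 7) = (-21/2, 19/3).

(-21/2, 19/3)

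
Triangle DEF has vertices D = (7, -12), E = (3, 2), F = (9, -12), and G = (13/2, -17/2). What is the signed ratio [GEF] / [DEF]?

1/2

[DEF] = ½·(7·(2−(-12)) + 3·(-12−(-12)) + 9·(-12−2)) = ½·(98 + 0 − 126) = -14.
[GEF] = ½·((13/2)·(2−(-12)) + 3·(-12−(-17/2)) + 9·(-17/2−2)) = ½·(91 − 21/2 − 189/2) = -7, so the ratio is (-7)/(-14) = 1/2.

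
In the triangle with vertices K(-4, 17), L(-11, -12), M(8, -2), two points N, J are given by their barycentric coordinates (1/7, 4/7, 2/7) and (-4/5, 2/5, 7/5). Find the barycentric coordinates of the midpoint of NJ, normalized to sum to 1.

Since both coordinate triples sum to 1, the midpoint's barycentrics are the componentwise average.
(1/7+-4/5)/2 = -23/70; similarly 17/35 and 59/70.

(-23/70, 17/35, 59/70)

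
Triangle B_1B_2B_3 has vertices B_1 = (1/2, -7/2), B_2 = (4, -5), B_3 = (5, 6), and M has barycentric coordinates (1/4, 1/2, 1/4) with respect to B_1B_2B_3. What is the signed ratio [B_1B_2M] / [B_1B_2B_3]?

The signed ratio [B_1B_2M]/[B_1B_2B_3] equals the barycentric coordinate of M at vertex B_3, which is 1/4.

1/4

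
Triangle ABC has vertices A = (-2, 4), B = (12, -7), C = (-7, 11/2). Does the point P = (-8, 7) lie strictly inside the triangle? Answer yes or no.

no

Barycentric coordinates of P: (8/17, -3/17, 12/17).
The three coordinates are positive, negative, positive; a point is interior exactly when all three are positive.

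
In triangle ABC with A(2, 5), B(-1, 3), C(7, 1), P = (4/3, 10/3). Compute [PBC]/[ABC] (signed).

1/3

[ABC] = ½·(2·(3−1) + (-1)·(1−5) + 7·(5−3)) = ½·(4 + 4 + 14) = 11.
[PBC] = ½·((4/3)·(3−1) + (-1)·(1−(10/3)) + 7·(10/3−3)) = ½·(8/3 + 7/3 + 7/3) = 11/3, so the ratio is (11/3)/11 = 1/3.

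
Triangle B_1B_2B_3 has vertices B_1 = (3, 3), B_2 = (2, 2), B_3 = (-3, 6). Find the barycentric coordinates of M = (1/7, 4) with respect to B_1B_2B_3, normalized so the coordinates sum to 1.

Signed area of the reference triangle: [B_1B_2B_3] = ½·(3·(2−6) + 2·(6−3) + (-3)·(3−2)) = ½·(-12 + 6 − 3) = -9/2.
[MB_2B_3] = ½·((1/7)·(2−6) + 2·(6−4) + (-3)·(4−2)) = ½·(-4/7 + 4 − 6) = -9/7, so the B_1-coordinate is (-9/7)/(-9/2) = 2/7.
[B_1MB_3] = ½·(3·(4−6) + (1/7)·(6−3) + (-3)·(3−4)) = ½·(-6 + 3/7 + 3) = -9/7, so the B_2-coordinate is 2/7.
[B_1B_2M] = ½·(3·(2−4) + 2·(4−3) + (1/7)·(3−2)) = ½·(-6 + 2 + 1/7) = -27/14, so the B_3-coordinate is 3/7.
Check: 2/7 + 2/7 + 3/7 = 1.

(2/7, 2/7, 3/7)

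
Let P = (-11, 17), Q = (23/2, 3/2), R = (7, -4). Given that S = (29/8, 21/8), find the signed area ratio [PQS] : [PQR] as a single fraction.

1/2

[PQR] = ½·((-11)·(3/2−(-4)) + (23/2)·(-4−17) + 7·(17−(3/2))) = ½·(-121/2 − 483/2 + 217/2) = -387/4.
[PQS] = ½·((-11)·(3/2−(21/8)) + (23/2)·(21/8−17) + (29/8)·(17−(3/2))) = ½·(99/8 − 2645/16 + 899/16) = -387/8, so the ratio is (-387/8)/(-387/4) = 1/2.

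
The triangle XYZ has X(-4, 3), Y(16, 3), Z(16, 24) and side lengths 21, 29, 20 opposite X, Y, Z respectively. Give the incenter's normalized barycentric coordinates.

The incenter has barycentric coordinates proportional to the opposite side lengths: (21 : 29 : 20).
Normalizing by 21+29+20 = 70 gives (3/10, 29/70, 2/7).

(3/10, 29/70, 2/7)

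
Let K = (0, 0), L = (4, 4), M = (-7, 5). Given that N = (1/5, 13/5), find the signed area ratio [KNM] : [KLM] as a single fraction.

2/5

[KLM] = ½·(0·(4−5) + 4·(5−0) + (-7)·(0−4)) = ½·(0 + 20 + 28) = 24.
[KNM] = ½·(0·(13/5−5) + (1/5)·(5−0) + (-7)·(0−(13/5))) = ½·(0 + 1 + 91/5) = 48/5, so the ratio is (48/5)/24 = 2/5.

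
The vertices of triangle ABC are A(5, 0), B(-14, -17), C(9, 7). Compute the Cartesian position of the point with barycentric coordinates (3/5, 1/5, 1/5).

P = (3/5)·A + (1/5)·B + (1/5)·C.
x-coordinate: (3/5)·5 + (1/5)·(-14) + (1/5)·9 = 2.
y-coordinate: (3/5)·0 + (1/5)·(-17) + (1/5)·7 = -2.

(2, -2)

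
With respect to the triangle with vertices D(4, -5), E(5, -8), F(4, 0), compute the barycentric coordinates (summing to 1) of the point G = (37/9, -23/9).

(1/3, 1/9, 5/9)

Signed area of the reference triangle: [DEF] = ½·(4·(-8−0) + 5·(0−(-5)) + 4·(-5−(-8))) = ½·(-32 + 25 + 12) = 5/2.
[GEF] = ½·((37/9)·(-8−0) + 5·(0−(-23/9)) + 4·(-23/9−(-8))) = ½·(-296/9 + 115/9 + 196/9) = 5/6, so the D-coordinate is (5/6)/(5/2) = 1/3.
[DGF] = ½·(4·(-23/9−0) + (37/9)·(0−(-5)) + 4·(-5−(-23/9))) = ½·(-92/9 + 185/9 − 88/9) = 5/18, so the E-coordinate is 1/9.
[DEG] = ½·(4·(-8−(-23/9)) + 5·(-23/9−(-5)) + (37/9)·(-5−(-8))) = ½·(-196/9 + 110/9 + 37/3) = 25/18, so the F-coordinate is 5/9.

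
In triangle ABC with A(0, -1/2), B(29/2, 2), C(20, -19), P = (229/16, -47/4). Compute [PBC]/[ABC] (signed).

1/4

[ABC] = ½·(0·(2−(-19)) + (29/2)·(-19−(-1/2)) + 20·(-1/2−2)) = ½·(0 − 1073/4 − 50) = -1273/8.
[PBC] = ½·((229/16)·(2−(-19)) + (29/2)·(-19−(-47/4)) + 20·(-47/4−2)) = ½·(4809/16 − 841/8 − 275) = -1273/32, so the ratio is (-1273/32)/(-1273/8) = 1/4.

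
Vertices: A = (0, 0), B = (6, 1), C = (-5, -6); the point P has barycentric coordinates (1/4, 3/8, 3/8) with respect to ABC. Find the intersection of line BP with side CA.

Line BP meets CA where the B-coordinate vanishes; zeroing P's B-weight and renormalizing leaves C, A-weights 3/8 : 1/4 → (3/5, 2/5).
So Q = (3/5)·C + (2/5)·A = (-3, -18/5).

(-3, -18/5)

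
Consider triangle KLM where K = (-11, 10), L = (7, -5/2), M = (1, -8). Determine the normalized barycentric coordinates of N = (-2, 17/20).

(2/5, 3/10, 3/10)

Signed area of the reference triangle: [KLM] = ½·((-11)·(-5/2−(-8)) + 7·(-8−10) + 1·(10−(-5/2))) = ½·(-121/2 − 126 + 25/2) = -87.
[NLM] = ½·((-2)·(-5/2−(-8)) + 7·(-8−(17/20)) + 1·(17/20−(-5/2))) = ½·(-11 − 1239/20 + 67/20) = -174/5, so the K-coordinate is (-174/5)/(-87) = 2/5.
[KNM] = ½·((-11)·(17/20−(-8)) + (-2)·(-8−10) + 1·(10−(17/20))) = ½·(-1947/20 + 36 + 183/20) = -261/10, so the L-coordinate is 3/10.
[KLN] = ½·((-11)·(-5/2−(17/20)) + 7·(17/20−10) + (-2)·(10−(-5/2))) = ½·(737/20 − 1281/20 − 25) = -261/10, so the M-coordinate is 3/10.
Check: 2/5 + 3/10 + 3/10 = 1.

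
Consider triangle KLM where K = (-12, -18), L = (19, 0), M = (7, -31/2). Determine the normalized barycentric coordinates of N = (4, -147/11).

(3/11, 2/11, 6/11)

Signed area of the reference triangle: [KLM] = ½·((-12)·(0−(-31/2)) + 19·(-31/2−(-18)) + 7·(-18−0)) = ½·(-186 + 95/2 − 126) = -529/4.
[NLM] = ½·(4·(0−(-31/2)) + 19·(-31/2−(-147/11)) + 7·(-147/11−0)) = ½·(62 − 893/22 − 1029/11) = -1587/44, so the K-coordinate is (-1587/44)/(-529/4) = 3/11.
[KNM] = ½·((-12)·(-147/11−(-31/2)) + 4·(-31/2−(-18)) + 7·(-18−(-147/11))) = ½·(-282/11 + 10 − 357/11) = -529/22, so the L-coordinate is 2/11.
[KLN] = ½·((-12)·(0−(-147/11)) + 19·(-147/11−(-18)) + 4·(-18−0)) = ½·(-1764/11 + 969/11 − 72) = -1587/22, so the M-coordinate is 6/11.
Check: 3/11 + 2/11 + 6/11 = 1.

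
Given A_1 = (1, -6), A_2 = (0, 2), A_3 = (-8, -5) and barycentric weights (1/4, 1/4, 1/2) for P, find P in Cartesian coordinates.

P = (1/4)·A_1 + (1/4)·A_2 + (1/2)·A_3.
x-coordinate: (1/4)·1 + (1/4)·0 + (1/2)·(-8) = -15/4.
y-coordinate: (1/4)·(-6) + (1/4)·2 + (1/2)·(-5) = -7/2.

(-15/4, -7/2)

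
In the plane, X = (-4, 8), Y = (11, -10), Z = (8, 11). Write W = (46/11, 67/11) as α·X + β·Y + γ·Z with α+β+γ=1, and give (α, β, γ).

Signed area of the reference triangle: [XYZ] = ½·((-4)·(-10−11) + 11·(11−8) + 8·(8−(-10))) = ½·(84 + 33 + 144) = 261/2.
[WYZ] = ½·((46/11)·(-10−11) + 11·(11−(67/11)) + 8·(67/11−(-10))) = ½·(-966/11 + 54 + 1416/11) = 522/11, so the X-coordinate is (522/11)/(261/2) = 4/11.
[XWZ] = ½·((-4)·(67/11−11) + (46/11)·(11−8) + 8·(8−(67/11))) = ½·(216/11 + 138/11 + 168/11) = 261/11, so the Y-coordinate is 2/11.
[XYW] = ½·((-4)·(-10−(67/11)) + 11·(67/11−8) + (46/11)·(8−(-10))) = ½·(708/11 − 21 + 828/11) = 1305/22, so the Z-coordinate is 5/11.
Check: 4/11 + 2/11 + 5/11 = 1.

(4/11, 2/11, 5/11)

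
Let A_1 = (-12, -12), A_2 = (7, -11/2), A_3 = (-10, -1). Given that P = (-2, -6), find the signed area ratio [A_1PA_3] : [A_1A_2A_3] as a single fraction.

1/2

[A_1A_2A_3] = ½·((-12)·(-11/2−(-1)) + 7·(-1−(-12)) + (-10)·(-12−(-11/2))) = ½·(54 + 77 + 65) = 98.
[A_1PA_3] = ½·((-12)·(-6−(-1)) + (-2)·(-1−(-12)) + (-10)·(-12−(-6))) = ½·(60 − 22 + 60) = 49, so the ratio is 49/98 = 1/2.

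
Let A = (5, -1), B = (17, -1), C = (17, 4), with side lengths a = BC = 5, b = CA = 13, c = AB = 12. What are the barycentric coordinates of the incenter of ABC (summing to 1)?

The incenter has barycentric coordinates proportional to the opposite side lengths: (5 : 13 : 12).
Normalizing by 5+13+12 = 30 gives (1/6, 13/30, 2/5).

(1/6, 13/30, 2/5)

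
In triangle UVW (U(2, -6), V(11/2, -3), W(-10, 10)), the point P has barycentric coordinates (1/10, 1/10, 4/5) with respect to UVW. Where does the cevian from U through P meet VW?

Line UP meets VW where the U-coordinate vanishes; zeroing P's U-weight and renormalizing leaves V, W-weights 1/10 : 4/5 → (1/9, 8/9).
So Q = (1/9)·V + (8/9)·W = (-149/18, 77/9).

(-149/18, 77/9)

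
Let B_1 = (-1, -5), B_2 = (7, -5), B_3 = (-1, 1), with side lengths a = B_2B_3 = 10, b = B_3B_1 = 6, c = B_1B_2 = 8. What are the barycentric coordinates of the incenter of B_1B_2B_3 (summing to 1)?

The incenter has barycentric coordinates proportional to the opposite side lengths: (10 : 6 : 8).
Normalizing by 10+6+8 = 24 gives (5/12, 1/4, 1/3).

(5/12, 1/4, 1/3)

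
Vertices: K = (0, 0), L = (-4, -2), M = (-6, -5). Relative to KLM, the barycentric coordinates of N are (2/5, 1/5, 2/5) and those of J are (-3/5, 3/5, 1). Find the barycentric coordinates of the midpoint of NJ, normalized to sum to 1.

(-1/10, 2/5, 7/10)

Since both coordinate triples sum to 1, the midpoint's barycentrics are the componentwise average.
(2/5+-3/5)/2 = -1/10; similarly 2/5 and 7/10.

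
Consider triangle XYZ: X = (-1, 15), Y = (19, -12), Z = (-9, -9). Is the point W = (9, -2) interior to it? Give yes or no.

yes

Barycentric coordinates of W: (125/348, 47/87, 35/348).
The three coordinates are positive, positive, positive; a point is interior exactly when all three are positive.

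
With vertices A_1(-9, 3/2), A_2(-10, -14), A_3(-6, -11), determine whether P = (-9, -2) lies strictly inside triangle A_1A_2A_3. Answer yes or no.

Barycentric coordinates of P: (45/59, 21/118, 7/118).
The three coordinates are positive, positive, positive; a point is interior exactly when all three are positive.

yes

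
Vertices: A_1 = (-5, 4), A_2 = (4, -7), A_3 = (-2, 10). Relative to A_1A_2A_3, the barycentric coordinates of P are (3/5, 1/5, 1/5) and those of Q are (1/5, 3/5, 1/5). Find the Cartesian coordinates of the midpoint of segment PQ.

Barycentric coordinates of the midpoint are the average: (2/5, 2/5, 1/5).
Converting: (2/5)·A_1 + (2/5)·A_2 + (1/5)·A_3 = (-4/5, 4/5).

(-4/5, 4/5)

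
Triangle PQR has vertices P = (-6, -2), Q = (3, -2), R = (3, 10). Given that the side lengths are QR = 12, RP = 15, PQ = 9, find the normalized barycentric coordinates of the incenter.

(1/3, 5/12, 1/4)

The incenter has barycentric coordinates proportional to the opposite side lengths: (12 : 15 : 9).
Normalizing by 12+15+9 = 36 gives (1/3, 5/12, 1/4).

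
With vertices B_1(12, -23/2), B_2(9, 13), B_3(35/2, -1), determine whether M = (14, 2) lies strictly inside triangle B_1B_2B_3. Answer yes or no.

Barycentric coordinates of M: (94/665, 213/665, 358/665).
The three coordinates are positive, positive, positive; a point is interior exactly when all three are positive.

yes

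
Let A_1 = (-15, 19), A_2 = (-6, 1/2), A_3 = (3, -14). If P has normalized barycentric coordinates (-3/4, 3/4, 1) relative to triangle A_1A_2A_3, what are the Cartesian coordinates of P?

(39/4, -223/8)

P = (-3/4)·A_1 + (3/4)·A_2 + 1·A_3.
x-coordinate: (-3/4)·(-15) + (3/4)·(-6) + 1·3 = 39/4.
y-coordinate: (-3/4)·19 + (3/4)·(1/2) + 1·(-14) = -223/8.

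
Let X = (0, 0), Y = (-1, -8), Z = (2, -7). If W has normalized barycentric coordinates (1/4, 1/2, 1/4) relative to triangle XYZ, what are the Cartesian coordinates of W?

(0, -23/4)

W = (1/4)·X + (1/2)·Y + (1/4)·Z.
x-coordinate: (1/4)·0 + (1/2)·(-1) + (1/4)·2 = 0.
y-coordinate: (1/4)·0 + (1/2)·(-8) + (1/4)·(-7) = -23/4.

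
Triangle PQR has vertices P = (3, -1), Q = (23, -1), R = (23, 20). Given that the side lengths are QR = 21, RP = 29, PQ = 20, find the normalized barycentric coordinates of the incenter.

(3/10, 29/70, 2/7)

The incenter has barycentric coordinates proportional to the opposite side lengths: (21 : 29 : 20).
Normalizing by 21+29+20 = 70 gives (3/10, 29/70, 2/7).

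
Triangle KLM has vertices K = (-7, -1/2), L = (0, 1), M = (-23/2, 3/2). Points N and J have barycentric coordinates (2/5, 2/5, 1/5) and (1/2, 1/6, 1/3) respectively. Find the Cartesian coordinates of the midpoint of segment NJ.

(-373/60, 11/24)

Barycentric coordinates of the midpoint are the average: (9/20, 17/60, 4/15).
Converting: (9/20)·K + (17/60)·L + (4/15)·M = (-373/60, 11/24).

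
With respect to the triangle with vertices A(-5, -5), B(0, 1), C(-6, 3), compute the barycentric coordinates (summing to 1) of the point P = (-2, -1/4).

(1/4, 5/8, 1/8)

Signed area of the reference triangle: [ABC] = ½·((-5)·(1−3) + 0·(3−(-5)) + (-6)·(-5−1)) = ½·(10 + 0 + 36) = 23.
[PBC] = ½·((-2)·(1−3) + 0·(3−(-1/4)) + (-6)·(-1/4−1)) = ½·(4 + 0 + 15/2) = 23/4, so the A-coordinate is (23/4)/23 = 1/4.
[APC] = ½·((-5)·(-1/4−3) + (-2)·(3−(-5)) + (-6)·(-5−(-1/4))) = ½·(65/4 − 16 + 57/2) = 115/8, so the B-coordinate is 5/8.
[ABP] = ½·((-5)·(1−(-1/4)) + 0·(-1/4−(-5)) + (-2)·(-5−1)) = ½·(-25/4 + 0 + 12) = 23/8, so the C-coordinate is 1/8.
Check: 1/4 + 5/8 + 1/8 = 1.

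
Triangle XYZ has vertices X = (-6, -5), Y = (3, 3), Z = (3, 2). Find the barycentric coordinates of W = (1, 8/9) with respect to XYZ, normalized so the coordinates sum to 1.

(2/9, 4/9, 1/3)

Signed area of the reference triangle: [XYZ] = ½·((-6)·(3−2) + 3·(2−(-5)) + 3·(-5−3)) = ½·(-6 + 21 − 24) = -9/2.
[WYZ] = ½·(1·(3−2) + 3·(2−(8/9)) + 3·(8/9−3)) = ½·(1 + 10/3 − 19/3) = -1, so the X-coordinate is (-1)/(-9/2) = 2/9.
[XWZ] = ½·((-6)·(8/9−2) + 1·(2−(-5)) + 3·(-5−(8/9))) = ½·(20/3 + 7 − 53/3) = -2, so the Y-coordinate is 4/9.
[XYW] = ½·((-6)·(3−(8/9)) + 3·(8/9−(-5)) + 1·(-5−3)) = ½·(-38/3 + 53/3 − 8) = -3/2, so the Z-coordinate is 1/3.
Check: 2/9 + 4/9 + 1/3 = 1.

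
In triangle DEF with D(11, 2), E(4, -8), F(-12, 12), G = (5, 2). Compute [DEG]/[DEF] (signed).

1/5

[DEF] = ½·(11·(-8−12) + 4·(12−2) + (-12)·(2−(-8))) = ½·(-220 + 40 − 120) = -150.
[DEG] = ½·(11·(-8−2) + 4·(2−2) + 5·(2−(-8))) = ½·(-110 + 0 + 50) = -30, so the ratio is (-30)/(-150) = 1/5.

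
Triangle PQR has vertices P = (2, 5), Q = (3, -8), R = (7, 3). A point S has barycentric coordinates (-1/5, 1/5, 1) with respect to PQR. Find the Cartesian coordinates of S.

S = (-1/5)·P + (1/5)·Q + 1·R.
x-coordinate: (-1/5)·2 + (1/5)·3 + 1·7 = 36/5.
y-coordinate: (-1/5)·5 + (1/5)·(-8) + 1·3 = 2/5.

(36/5, 2/5)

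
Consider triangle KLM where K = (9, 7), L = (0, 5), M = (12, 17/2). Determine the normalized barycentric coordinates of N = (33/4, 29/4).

Signed area of the reference triangle: [KLM] = ½·(9·(5−(17/2)) + 0·(17/2−7) + 12·(7−5)) = ½·(-63/2 + 0 + 24) = -15/4.
[NLM] = ½·((33/4)·(5−(17/2)) + 0·(17/2−(29/4)) + 12·(29/4−5)) = ½·(-231/8 + 0 + 27) = -15/16, so the K-coordinate is (-15/16)/(-15/4) = 1/4.
[KNM] = ½·(9·(29/4−(17/2)) + (33/4)·(17/2−7) + 12·(7−(29/4))) = ½·(-45/4 + 99/8 − 3) = -15/16, so the L-coordinate is 1/4.
[KLN] = ½·(9·(5−(29/4)) + 0·(29/4−7) + (33/4)·(7−5)) = ½·(-81/4 + 0 + 33/2) = -15/8, so the M-coordinate is 1/2.

(1/4, 1/4, 1/2)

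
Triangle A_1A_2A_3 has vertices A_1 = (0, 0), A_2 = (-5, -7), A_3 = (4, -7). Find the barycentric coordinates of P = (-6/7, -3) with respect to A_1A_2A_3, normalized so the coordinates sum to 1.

(4/7, 2/7, 1/7)

Signed area of the reference triangle: [A_1A_2A_3] = ½·(0·(-7−(-7)) + (-5)·(-7−0) + 4·(0−(-7))) = ½·(0 + 35 + 28) = 63/2.
[PA_2A_3] = ½·((-6/7)·(-7−(-7)) + (-5)·(-7−(-3)) + 4·(-3−(-7))) = ½·(0 + 20 + 16) = 18, so the A_1-coordinate is 18/(63/2) = 4/7.
[A_1PA_3] = ½·(0·(-3−(-7)) + (-6/7)·(-7−0) + 4·(0−(-3))) = ½·(0 + 6 + 12) = 9, so the A_2-coordinate is 2/7.
[A_1A_2P] = ½·(0·(-7−(-3)) + (-5)·(-3−0) + (-6/7)·(0−(-7))) = ½·(0 + 15 − 6) = 9/2, so the A_3-coordinate is 1/7.
Check: 4/7 + 2/7 + 1/7 = 1.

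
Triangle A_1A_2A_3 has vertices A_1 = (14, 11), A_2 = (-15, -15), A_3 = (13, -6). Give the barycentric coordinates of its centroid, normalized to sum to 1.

The centroid is the average of the vertices, so each weight is 1/3.

(1/3, 1/3, 1/3)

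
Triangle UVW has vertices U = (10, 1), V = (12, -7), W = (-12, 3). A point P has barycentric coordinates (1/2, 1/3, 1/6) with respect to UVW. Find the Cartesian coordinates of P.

(7, -4/3)

P = (1/2)·U + (1/3)·V + (1/6)·W.
x-coordinate: (1/2)·10 + (1/3)·12 + (1/6)·(-12) = 7.
y-coordinate: (1/2)·1 + (1/3)·(-7) + (1/6)·3 = -4/3.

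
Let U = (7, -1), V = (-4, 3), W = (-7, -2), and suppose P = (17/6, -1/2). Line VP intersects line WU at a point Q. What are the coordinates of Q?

(21/5, -6/5)

Barycentric coordinates of P with respect to UVW: (2/3, 1/6, 1/6).
On side WU the V-coordinate is zero; dropping P's V-weight 1/6 and renormalizing the remaining 1/6 : 2/3 gives weights 1/5, 4/5 on W, U.
Q = (1/5)·(-7, -2) + (4/5)·(7, -1) = (21/5, -6/5).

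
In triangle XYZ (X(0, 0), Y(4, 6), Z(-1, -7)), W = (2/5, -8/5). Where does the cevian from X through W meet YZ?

Barycentric coordinates of W with respect to XYZ: (2/5, 1/5, 2/5).
On side YZ the X-coordinate is zero; dropping W's X-weight 2/5 and renormalizing the remaining 1/5 : 2/5 gives weights 1/3, 2/3 on Y, Z.
V = (1/3)·(4, 6) + (2/3)·(-1, -7) = (2/3, -8/3).

(2/3, -8/3)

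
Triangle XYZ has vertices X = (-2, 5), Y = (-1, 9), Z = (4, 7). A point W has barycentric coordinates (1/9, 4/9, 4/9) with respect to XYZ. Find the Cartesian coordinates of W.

(10/9, 23/3)

W = (1/9)·X + (4/9)·Y + (4/9)·Z.
x-coordinate: (1/9)·(-2) + (4/9)·(-1) + (4/9)·4 = 10/9.
y-coordinate: (1/9)·5 + (4/9)·9 + (4/9)·7 = 23/3.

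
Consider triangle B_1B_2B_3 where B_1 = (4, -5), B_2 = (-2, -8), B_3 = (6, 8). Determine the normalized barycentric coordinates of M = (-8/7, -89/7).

Signed area of the reference triangle: [B_1B_2B_3] = ½·(4·(-8−8) + (-2)·(8−(-5)) + 6·(-5−(-8))) = ½·(-64 − 26 + 18) = -36.
[MB_2B_3] = ½·((-8/7)·(-8−8) + (-2)·(8−(-89/7)) + 6·(-89/7−(-8))) = ½·(128/7 − 290/7 − 198/7) = -180/7, so the B_1-coordinate is (-180/7)/(-36) = 5/7.
[B_1MB_3] = ½·(4·(-89/7−8) + (-8/7)·(8−(-5)) + 6·(-5−(-89/7))) = ½·(-580/7 − 104/7 + 324/7) = -180/7, so the B_2-coordinate is 5/7.
[B_1B_2M] = ½·(4·(-8−(-89/7)) + (-2)·(-89/7−(-5)) + (-8/7)·(-5−(-8))) = ½·(132/7 + 108/7 − 24/7) = 108/7, so the B_3-coordinate is -3/7.
Check: 5/7 + 5/7 − 3/7 = 1.

(5/7, 5/7, -3/7)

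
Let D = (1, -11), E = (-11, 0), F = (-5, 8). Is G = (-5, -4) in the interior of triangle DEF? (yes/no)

Barycentric coordinates of G: (4/9, 4/9, 1/9).
The three coordinates are positive, positive, positive; a point is interior exactly when all three are positive.

yes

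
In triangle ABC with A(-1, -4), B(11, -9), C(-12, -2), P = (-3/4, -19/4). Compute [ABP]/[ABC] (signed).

1/4

[ABC] = ½·((-1)·(-9−(-2)) + 11·(-2−(-4)) + (-12)·(-4−(-9))) = ½·(7 + 22 − 60) = -31/2.
[ABP] = ½·((-1)·(-9−(-19/4)) + 11·(-19/4−(-4)) + (-3/4)·(-4−(-9))) = ½·(17/4 − 33/4 − 15/4) = -31/8, so the ratio is (-31/8)/(-31/2) = 1/4.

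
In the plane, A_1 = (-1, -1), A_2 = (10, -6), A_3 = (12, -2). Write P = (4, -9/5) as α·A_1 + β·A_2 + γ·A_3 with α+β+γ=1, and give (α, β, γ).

(3/5, 1/10, 3/10)

Signed area of the reference triangle: [A_1A_2A_3] = ½·((-1)·(-6−(-2)) + 10·(-2−(-1)) + 12·(-1−(-6))) = ½·(4 − 10 + 60) = 27.
[PA_2A_3] = ½·(4·(-6−(-2)) + 10·(-2−(-9/5)) + 12·(-9/5−(-6))) = ½·(-16 − 2 + 252/5) = 81/5, so the A_1-coordinate is (81/5)/27 = 3/5.
[A_1PA_3] = ½·((-1)·(-9/5−(-2)) + 4·(-2−(-1)) + 12·(-1−(-9/5))) = ½·(-1/5 − 4 + 48/5) = 27/10, so the A_2-coordinate is 1/10.
[A_1A_2P] = ½·((-1)·(-6−(-9/5)) + 10·(-9/5−(-1)) + 4·(-1−(-6))) = ½·(21/5 − 8 + 20) = 81/10, so the A_3-coordinate is 3/10.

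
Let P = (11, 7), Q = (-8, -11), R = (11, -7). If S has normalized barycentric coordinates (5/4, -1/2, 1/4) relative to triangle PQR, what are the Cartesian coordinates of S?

(41/2, 25/2)

S = (5/4)·P + (-1/2)·Q + (1/4)·R.
x-coordinate: (5/4)·11 + (-1/2)·(-8) + (1/4)·11 = 41/2.
y-coordinate: (5/4)·7 + (-1/2)·(-11) + (1/4)·(-7) = 25/2.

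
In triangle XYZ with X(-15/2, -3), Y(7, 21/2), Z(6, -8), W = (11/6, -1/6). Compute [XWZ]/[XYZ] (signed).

[XYZ] = ½·((-15/2)·(21/2−(-8)) + 7·(-8−(-3)) + 6·(-3−(21/2))) = ½·(-555/4 − 35 − 81) = -1019/8.
[XWZ] = ½·((-15/2)·(-1/6−(-8)) + (11/6)·(-8−(-3)) + 6·(-3−(-1/6))) = ½·(-235/4 − 55/6 − 17) = -1019/24, so the ratio is (-1019/24)/(-1019/8) = 1/3.

1/3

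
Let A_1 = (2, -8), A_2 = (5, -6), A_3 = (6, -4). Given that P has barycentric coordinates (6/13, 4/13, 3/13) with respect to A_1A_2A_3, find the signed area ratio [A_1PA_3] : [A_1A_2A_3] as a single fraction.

The signed ratio [A_1PA_3]/[A_1A_2A_3] equals the barycentric coordinate of P at vertex A_2, which is 4/13.

4/13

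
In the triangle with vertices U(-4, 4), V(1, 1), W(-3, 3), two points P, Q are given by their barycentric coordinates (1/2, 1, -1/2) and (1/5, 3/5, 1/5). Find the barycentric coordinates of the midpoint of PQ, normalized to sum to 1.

Since both coordinate triples sum to 1, the midpoint's barycentrics are the componentwise average.
(1/2+1/5)/2 = 7/20; similarly 4/5 and -3/20.

(7/20, 4/5, -3/20)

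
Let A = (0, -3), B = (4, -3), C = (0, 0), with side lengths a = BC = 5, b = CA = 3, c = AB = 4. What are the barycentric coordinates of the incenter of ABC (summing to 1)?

(5/12, 1/4, 1/3)

The incenter has barycentric coordinates proportional to the opposite side lengths: (5 : 3 : 4).
Normalizing by 5+3+4 = 12 gives (5/12, 1/4, 1/3).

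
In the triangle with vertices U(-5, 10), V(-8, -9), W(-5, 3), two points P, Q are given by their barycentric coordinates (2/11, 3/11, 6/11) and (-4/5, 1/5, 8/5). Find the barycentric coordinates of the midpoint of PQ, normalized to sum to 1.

(-17/55, 13/55, 59/55)

Since both coordinate triples sum to 1, the midpoint's barycentrics are the componentwise average.
(2/11+-4/5)/2 = -17/55; similarly 13/55 and 59/55.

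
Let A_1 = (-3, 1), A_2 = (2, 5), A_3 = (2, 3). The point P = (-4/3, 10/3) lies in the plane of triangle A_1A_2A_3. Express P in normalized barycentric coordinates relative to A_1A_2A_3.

(2/3, 5/6, -1/2)

Signed area of the reference triangle: [A_1A_2A_3] = ½·((-3)·(5−3) + 2·(3−1) + 2·(1−5)) = ½·(-6 + 4 − 8) = -5.
[PA_2A_3] = ½·((-4/3)·(5−3) + 2·(3−(10/3)) + 2·(10/3−5)) = ½·(-8/3 − 2/3 − 10/3) = -10/3, so the A_1-coordinate is (-10/3)/(-5) = 2/3.
[A_1PA_3] = ½·((-3)·(10/3−3) + (-4/3)·(3−1) + 2·(1−(10/3))) = ½·(-1 − 8/3 − 14/3) = -25/6, so the A_2-coordinate is 5/6.
[A_1A_2P] = ½·((-3)·(5−(10/3)) + 2·(10/3−1) + (-4/3)·(1−5)) = ½·(-5 + 14/3 + 16/3) = 5/2, so the A_3-coordinate is -1/2.
Check: 2/3 + 5/6 − 1/2 = 1.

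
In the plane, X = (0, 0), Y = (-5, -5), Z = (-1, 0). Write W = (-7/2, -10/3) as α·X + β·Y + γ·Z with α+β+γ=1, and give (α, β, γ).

(1/6, 2/3, 1/6)

Signed area of the reference triangle: [XYZ] = ½·(0·(-5−0) + (-5)·(0−0) + (-1)·(0−(-5))) = ½·(0 + 0 − 5) = -5/2.
[WYZ] = ½·((-7/2)·(-5−0) + (-5)·(0−(-10/3)) + (-1)·(-10/3−(-5))) = ½·(35/2 − 50/3 − 5/3) = -5/12, so the X-coordinate is (-5/12)/(-5/2) = 1/6.
[XWZ] = ½·(0·(-10/3−0) + (-7/2)·(0−0) + (-1)·(0−(-10/3))) = ½·(0 + 0 − 10/3) = -5/3, so the Y-coordinate is 2/3.
[XYW] = ½·(0·(-5−(-10/3)) + (-5)·(-10/3−0) + (-7/2)·(0−(-5))) = ½·(0 + 50/3 − 35/2) = -5/12, so the Z-coordinate is 1/6.
Check: 1/6 + 2/3 + 1/6 = 1.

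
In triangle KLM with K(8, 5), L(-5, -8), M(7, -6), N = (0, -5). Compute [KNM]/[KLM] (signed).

3/5

[KLM] = ½·(8·(-8−(-6)) + (-5)·(-6−5) + 7·(5−(-8))) = ½·(-16 + 55 + 91) = 65.
[KNM] = ½·(8·(-5−(-6)) + 0·(-6−5) + 7·(5−(-5))) = ½·(8 + 0 + 70) = 39, so the ratio is 39/65 = 3/5.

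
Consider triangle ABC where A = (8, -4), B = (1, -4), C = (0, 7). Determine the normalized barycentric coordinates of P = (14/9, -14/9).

Signed area of the reference triangle: [ABC] = ½·(8·(-4−7) + 1·(7−(-4)) + 0·(-4−(-4))) = ½·(-88 + 11 + 0) = -77/2.
[PBC] = ½·((14/9)·(-4−7) + 1·(7−(-14/9)) + 0·(-14/9−(-4))) = ½·(-154/9 + 77/9 + 0) = -77/18, so the A-coordinate is (-77/18)/(-77/2) = 1/9.
[APC] = ½·(8·(-14/9−7) + (14/9)·(7−(-4)) + 0·(-4−(-14/9))) = ½·(-616/9 + 154/9 + 0) = -77/3, so the B-coordinate is 2/3.
[ABP] = ½·(8·(-4−(-14/9)) + 1·(-14/9−(-4)) + (14/9)·(-4−(-4))) = ½·(-176/9 + 22/9 + 0) = -77/9, so the C-coordinate is 2/9.
Check: 1/9 + 2/3 + 2/9 = 1.

(1/9, 2/3, 2/9)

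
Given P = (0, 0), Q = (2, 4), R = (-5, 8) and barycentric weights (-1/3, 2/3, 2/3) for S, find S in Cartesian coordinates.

(-2, 8)

S = (-1/3)·P + (2/3)·Q + (2/3)·R.
x-coordinate: (-1/3)·0 + (2/3)·2 + (2/3)·(-5) = -2.
y-coordinate: (-1/3)·0 + (2/3)·4 + (2/3)·8 = 8.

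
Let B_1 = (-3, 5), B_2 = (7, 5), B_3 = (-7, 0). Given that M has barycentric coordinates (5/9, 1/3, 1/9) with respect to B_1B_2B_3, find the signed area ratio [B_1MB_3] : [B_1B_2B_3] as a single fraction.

The signed ratio [B_1MB_3]/[B_1B_2B_3] equals the barycentric coordinate of M at vertex B_2, which is 1/3.

1/3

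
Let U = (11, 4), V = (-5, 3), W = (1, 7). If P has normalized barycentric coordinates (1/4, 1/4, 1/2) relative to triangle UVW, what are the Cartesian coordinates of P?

P = (1/4)·U + (1/4)·V + (1/2)·W.
x-coordinate: (1/4)·11 + (1/4)·(-5) + (1/2)·1 = 2.
y-coordinate: (1/4)·4 + (1/4)·3 + (1/2)·7 = 21/4.

(2, 21/4)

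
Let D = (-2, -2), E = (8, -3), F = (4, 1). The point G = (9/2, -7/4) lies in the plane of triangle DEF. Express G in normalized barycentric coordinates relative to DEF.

Signed area of the reference triangle: [DEF] = ½·((-2)·(-3−1) + 8·(1−(-2)) + 4·(-2−(-3))) = ½·(8 + 24 + 4) = 18.
[GEF] = ½·((9/2)·(-3−1) + 8·(1−(-7/4)) + 4·(-7/4−(-3))) = ½·(-18 + 22 + 5) = 9/2, so the D-coordinate is (9/2)/18 = 1/4.
[DGF] = ½·((-2)·(-7/4−1) + (9/2)·(1−(-2)) + 4·(-2−(-7/4))) = ½·(11/2 + 27/2 − 1) = 9, so the E-coordinate is 1/2.
[DEG] = ½·((-2)·(-3−(-7/4)) + 8·(-7/4−(-2)) + (9/2)·(-2−(-3))) = ½·(5/2 + 2 + 9/2) = 9/2, so the F-coordinate is 1/4.

(1/4, 1/2, 1/4)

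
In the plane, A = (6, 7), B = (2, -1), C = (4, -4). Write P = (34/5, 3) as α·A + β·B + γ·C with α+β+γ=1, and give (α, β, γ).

(4/5, -3/5, 4/5)

Signed area of the reference triangle: [ABC] = ½·(6·(-1−(-4)) + 2·(-4−7) + 4·(7−(-1))) = ½·(18 − 22 + 32) = 14.
[PBC] = ½·((34/5)·(-1−(-4)) + 2·(-4−3) + 4·(3−(-1))) = ½·(102/5 − 14 + 16) = 56/5, so the A-coordinate is (56/5)/14 = 4/5.
[APC] = ½·(6·(3−(-4)) + (34/5)·(-4−7) + 4·(7−3)) = ½·(42 − 374/5 + 16) = -42/5, so the B-coordinate is -3/5.
[ABP] = ½·(6·(-1−3) + 2·(3−7) + (34/5)·(7−(-1))) = ½·(-24 − 8 + 272/5) = 56/5, so the C-coordinate is 4/5.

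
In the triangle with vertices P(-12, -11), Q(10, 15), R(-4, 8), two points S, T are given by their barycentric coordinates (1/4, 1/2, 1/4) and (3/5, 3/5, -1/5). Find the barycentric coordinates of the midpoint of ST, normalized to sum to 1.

(17/40, 11/20, 1/40)

Since both coordinate triples sum to 1, the midpoint's barycentrics are the componentwise average.
(1/4+3/5)/2 = 17/40; similarly 11/20 and 1/40.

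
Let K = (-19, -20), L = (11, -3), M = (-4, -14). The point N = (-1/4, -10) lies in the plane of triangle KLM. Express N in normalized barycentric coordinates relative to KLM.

Signed area of the reference triangle: [KLM] = ½·((-19)·(-3−(-14)) + 11·(-14−(-20)) + (-4)·(-20−(-3))) = ½·(-209 + 66 + 68) = -75/2.
[NLM] = ½·((-1/4)·(-3−(-14)) + 11·(-14−(-10)) + (-4)·(-10−(-3))) = ½·(-11/4 − 44 + 28) = -75/8, so the K-coordinate is (-75/8)/(-75/2) = 1/4.
[KNM] = ½·((-19)·(-10−(-14)) + (-1/4)·(-14−(-20)) + (-4)·(-20−(-10))) = ½·(-76 − 3/2 + 40) = -75/4, so the L-coordinate is 1/2.
[KLN] = ½·((-19)·(-3−(-10)) + 11·(-10−(-20)) + (-1/4)·(-20−(-3))) = ½·(-133 + 110 + 17/4) = -75/8, so the M-coordinate is 1/4.
Check: 1/4 + 1/2 + 1/4 = 1.

(1/4, 1/2, 1/4)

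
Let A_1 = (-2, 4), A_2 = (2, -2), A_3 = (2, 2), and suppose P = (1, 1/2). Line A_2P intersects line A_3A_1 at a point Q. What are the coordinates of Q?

(0, 3)

Barycentric coordinates of P with respect to A_1A_2A_3: (1/4, 1/2, 1/4).
On side A_3A_1 the A_2-coordinate is zero; dropping P's A_2-weight 1/2 and renormalizing the remaining 1/4 : 1/4 gives weights 1/2, 1/2 on A_3, A_1.
Q = (1/2)·(2, 2) + (1/2)·(-2, 4) = (0, 3).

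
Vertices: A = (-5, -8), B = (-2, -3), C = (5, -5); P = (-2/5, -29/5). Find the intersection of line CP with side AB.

(-4, -19/3)

Barycentric coordinates of P with respect to ABC: (2/5, 1/5, 2/5).
On side AB the C-coordinate is zero; dropping P's C-weight 2/5 and renormalizing the remaining 2/5 : 1/5 gives weights 2/3, 1/3 on A, B.
Q = (2/3)·(-5, -8) + (1/3)·(-2, -3) = (-4, -19/3).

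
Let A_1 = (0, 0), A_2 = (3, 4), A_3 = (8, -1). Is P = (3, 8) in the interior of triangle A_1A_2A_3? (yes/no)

no

Barycentric coordinates of P: (-4/7, 67/35, -12/35).
The three coordinates are negative, positive, negative; a point is interior exactly when all three are positive.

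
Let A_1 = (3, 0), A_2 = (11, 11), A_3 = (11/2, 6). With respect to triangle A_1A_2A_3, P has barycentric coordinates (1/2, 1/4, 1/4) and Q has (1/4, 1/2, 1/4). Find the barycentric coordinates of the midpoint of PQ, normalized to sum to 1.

(3/8, 3/8, 1/4)

Since both coordinate triples sum to 1, the midpoint's barycentrics are the componentwise average.
(1/2+1/4)/2 = 3/8; similarly 3/8 and 1/4.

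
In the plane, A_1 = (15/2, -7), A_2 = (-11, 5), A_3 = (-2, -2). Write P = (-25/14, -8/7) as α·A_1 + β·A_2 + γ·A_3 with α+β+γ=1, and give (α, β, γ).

(3/7, 3/7, 1/7)

Signed area of the reference triangle: [A_1A_2A_3] = ½·((15/2)·(5−(-2)) + (-11)·(-2−(-7)) + (-2)·(-7−5)) = ½·(105/2 − 55 + 24) = 43/4.
[PA_2A_3] = ½·((-25/14)·(5−(-2)) + (-11)·(-2−(-8/7)) + (-2)·(-8/7−5)) = ½·(-25/2 + 66/7 + 86/7) = 129/28, so the A_1-coordinate is (129/28)/(43/4) = 3/7.
[A_1PA_3] = ½·((15/2)·(-8/7−(-2)) + (-25/14)·(-2−(-7)) + (-2)·(-7−(-8/7))) = ½·(45/7 − 125/14 + 82/7) = 129/28, so the A_2-coordinate is 3/7.
[A_1A_2P] = ½·((15/2)·(5−(-8/7)) + (-11)·(-8/7−(-7)) + (-25/14)·(-7−5)) = ½·(645/14 − 451/7 + 150/7) = 43/28, so the A_3-coordinate is 1/7.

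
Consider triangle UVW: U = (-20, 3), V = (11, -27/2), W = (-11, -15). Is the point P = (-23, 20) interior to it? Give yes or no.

no

Barycentric coordinates of P: (1576/819, 22/91, -955/819).
The three coordinates are positive, positive, negative; a point is interior exactly when all three are positive.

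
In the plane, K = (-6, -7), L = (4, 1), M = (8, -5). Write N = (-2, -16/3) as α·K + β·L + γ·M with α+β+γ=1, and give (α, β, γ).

Signed area of the reference triangle: [KLM] = ½·((-6)·(1−(-5)) + 4·(-5−(-7)) + 8·(-7−1)) = ½·(-36 + 8 − 64) = -46.
[NLM] = ½·((-2)·(1−(-5)) + 4·(-5−(-16/3)) + 8·(-16/3−1)) = ½·(-12 + 4/3 − 152/3) = -92/3, so the K-coordinate is (-92/3)/(-46) = 2/3.
[KNM] = ½·((-6)·(-16/3−(-5)) + (-2)·(-5−(-7)) + 8·(-7−(-16/3))) = ½·(2 − 4 − 40/3) = -23/3, so the L-coordinate is 1/6.
[KLN] = ½·((-6)·(1−(-16/3)) + 4·(-16/3−(-7)) + (-2)·(-7−1)) = ½·(-38 + 20/3 + 16) = -23/3, so the M-coordinate is 1/6.
Check: 2/3 + 1/6 + 1/6 = 1.

(2/3, 1/6, 1/6)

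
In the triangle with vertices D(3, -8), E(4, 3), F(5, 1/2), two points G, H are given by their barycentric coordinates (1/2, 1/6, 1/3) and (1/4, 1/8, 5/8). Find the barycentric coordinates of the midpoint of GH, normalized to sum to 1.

Since both coordinate triples sum to 1, the midpoint's barycentrics are the componentwise average.
(1/2+1/4)/2 = 3/8; similarly 7/48 and 23/48.

(3/8, 7/48, 23/48)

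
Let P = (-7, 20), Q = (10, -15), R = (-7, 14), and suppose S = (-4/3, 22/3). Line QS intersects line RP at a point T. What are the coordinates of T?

Barycentric coordinates of S with respect to PQR: (1/2, 1/3, 1/6).
On side RP the Q-coordinate is zero; dropping S's Q-weight 1/3 and renormalizing the remaining 1/6 : 1/2 gives weights 1/4, 3/4 on R, P.
T = (1/4)·(-7, 14) + (3/4)·(-7, 20) = (-7, 37/2).

(-7, 37/2)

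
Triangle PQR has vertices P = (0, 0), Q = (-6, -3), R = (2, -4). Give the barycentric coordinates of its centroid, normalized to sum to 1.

(1/3, 1/3, 1/3)

The centroid is the average of the vertices, so each weight is 1/3.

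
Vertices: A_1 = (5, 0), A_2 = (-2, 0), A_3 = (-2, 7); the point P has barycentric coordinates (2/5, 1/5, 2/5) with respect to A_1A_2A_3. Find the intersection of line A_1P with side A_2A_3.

(-2, 14/3)

Line A_1P meets A_2A_3 where the A_1-coordinate vanishes; zeroing P's A_1-weight and renormalizing leaves A_2, A_3-weights 1/5 : 2/5 → (1/3, 2/3).
So Q = (1/3)·A_2 + (2/3)·A_3 = (-2, 14/3).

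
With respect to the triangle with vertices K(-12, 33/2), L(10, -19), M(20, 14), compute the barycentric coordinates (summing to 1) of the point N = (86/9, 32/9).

Signed area of the reference triangle: [KLM] = ½·((-12)·(-19−14) + 10·(14−(33/2)) + 20·(33/2−(-19))) = ½·(396 − 25 + 710) = 1081/2.
[NLM] = ½·((86/9)·(-19−14) + 10·(14−(32/9)) + 20·(32/9−(-19))) = ½·(-946/3 + 940/9 + 4060/9) = 1081/9, so the K-coordinate is (1081/9)/(1081/2) = 2/9.
[KNM] = ½·((-12)·(32/9−14) + (86/9)·(14−(33/2)) + 20·(33/2−(32/9))) = ½·(376/3 − 215/9 + 2330/9) = 1081/6, so the L-coordinate is 1/3.
[KLN] = ½·((-12)·(-19−(32/9)) + 10·(32/9−(33/2)) + (86/9)·(33/2−(-19))) = ½·(812/3 − 1165/9 + 3053/9) = 2162/9, so the M-coordinate is 4/9.

(2/9, 1/3, 4/9)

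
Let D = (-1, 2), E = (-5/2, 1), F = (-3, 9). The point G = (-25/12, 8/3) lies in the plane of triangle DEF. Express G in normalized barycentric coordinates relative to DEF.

Signed area of the reference triangle: [DEF] = ½·((-1)·(1−9) + (-5/2)·(9−2) + (-3)·(2−1)) = ½·(8 − 35/2 − 3) = -25/4.
[GEF] = ½·((-25/12)·(1−9) + (-5/2)·(9−(8/3)) + (-3)·(8/3−1)) = ½·(50/3 − 95/6 − 5) = -25/12, so the D-coordinate is (-25/12)/(-25/4) = 1/3.
[DGF] = ½·((-1)·(8/3−9) + (-25/12)·(9−2) + (-3)·(2−(8/3))) = ½·(19/3 − 175/12 + 2) = -25/8, so the E-coordinate is 1/2.
[DEG] = ½·((-1)·(1−(8/3)) + (-5/2)·(8/3−2) + (-25/12)·(2−1)) = ½·(5/3 − 5/3 − 25/12) = -25/24, so the F-coordinate is 1/6.
Check: 1/3 + 1/2 + 1/6 = 1.

(1/3, 1/2, 1/6)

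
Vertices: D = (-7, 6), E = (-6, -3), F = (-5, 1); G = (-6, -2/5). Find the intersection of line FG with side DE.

(-25/4, -3/4)

Barycentric coordinates of G with respect to DEF: (1/5, 3/5, 1/5).
On side DE the F-coordinate is zero; dropping G's F-weight 1/5 and renormalizing the remaining 1/5 : 3/5 gives weights 1/4, 3/4 on D, E.
H = (1/4)·(-7, 6) + (3/4)·(-6, -3) = (-25/4, -3/4).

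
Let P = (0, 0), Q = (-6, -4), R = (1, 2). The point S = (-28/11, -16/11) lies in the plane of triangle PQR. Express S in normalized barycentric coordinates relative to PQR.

Signed area of the reference triangle: [PQR] = ½·(0·(-4−2) + (-6)·(2−0) + 1·(0−(-4))) = ½·(0 − 12 + 4) = -4.
[SQR] = ½·((-28/11)·(-4−2) + (-6)·(2−(-16/11)) + 1·(-16/11−(-4))) = ½·(168/11 − 228/11 + 28/11) = -16/11, so the P-coordinate is (-16/11)/(-4) = 4/11.
[PSR] = ½·(0·(-16/11−2) + (-28/11)·(2−0) + 1·(0−(-16/11))) = ½·(0 − 56/11 + 16/11) = -20/11, so the Q-coordinate is 5/11.
[PQS] = ½·(0·(-4−(-16/11)) + (-6)·(-16/11−0) + (-28/11)·(0−(-4))) = ½·(0 + 96/11 − 112/11) = -8/11, so the R-coordinate is 2/11.

(4/11, 5/11, 2/11)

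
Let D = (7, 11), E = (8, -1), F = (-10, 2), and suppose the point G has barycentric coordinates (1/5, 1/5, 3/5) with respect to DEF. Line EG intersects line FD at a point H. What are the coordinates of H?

Line EG meets FD where the E-coordinate vanishes; zeroing G's E-weight and renormalizing leaves F, D-weights 3/5 : 1/5 → (3/4, 1/4).
So H = (3/4)·F + (1/4)·D = (-23/4, 17/4).

(-23/4, 17/4)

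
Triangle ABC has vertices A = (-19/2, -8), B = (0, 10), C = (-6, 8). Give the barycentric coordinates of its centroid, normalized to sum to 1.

The centroid is the average of the vertices, so each weight is 1/3.

(1/3, 1/3, 1/3)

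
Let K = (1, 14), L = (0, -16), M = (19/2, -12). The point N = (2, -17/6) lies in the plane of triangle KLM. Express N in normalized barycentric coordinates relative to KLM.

(5/12, 5/12, 1/6)

Signed area of the reference triangle: [KLM] = ½·(1·(-16−(-12)) + 0·(-12−14) + (19/2)·(14−(-16))) = ½·(-4 + 0 + 285) = 281/2.
[NLM] = ½·(2·(-16−(-12)) + 0·(-12−(-17/6)) + (19/2)·(-17/6−(-16))) = ½·(-8 + 0 + 1501/12) = 1405/24, so the K-coordinate is (1405/24)/(281/2) = 5/12.
[KNM] = ½·(1·(-17/6−(-12)) + 2·(-12−14) + (19/2)·(14−(-17/6))) = ½·(55/6 − 52 + 1919/12) = 1405/24, so the L-coordinate is 5/12.
[KLN] = ½·(1·(-16−(-17/6)) + 0·(-17/6−14) + 2·(14−(-16))) = ½·(-79/6 + 0 + 60) = 281/12, so the M-coordinate is 1/6.
Check: 5/12 + 5/12 + 1/6 = 1.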